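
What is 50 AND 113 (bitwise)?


0b110010 & 0b1110001 = 0b110000 = 48

48


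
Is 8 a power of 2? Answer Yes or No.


0b1000. Only one bit set => Yes

Yes


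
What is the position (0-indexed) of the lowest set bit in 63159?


0b1111011010110111. Lowest set bit at position 0

0


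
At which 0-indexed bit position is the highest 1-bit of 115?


0b1110011. Highest set bit at position 6

6


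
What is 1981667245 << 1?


0b1110110000111011101011110101101 << 1 = 0b11101100001110111010111101011010 = 3963334490

3963334490


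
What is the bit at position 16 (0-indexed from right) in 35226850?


0b10000110011000010011100010, position 16 = 1

1


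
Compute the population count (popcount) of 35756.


0b1000101110101100 has 8 set bits

8


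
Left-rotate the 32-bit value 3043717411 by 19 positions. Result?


Rotate 0b10110101011010110111000100100011 left by 19 (32-bit) = 0b10001001000111011010101101011011 = 2300423003

2300423003


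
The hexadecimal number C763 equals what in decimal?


C763 hex = 51043 decimal

51043


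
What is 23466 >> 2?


0b101101110101010 >> 2 = 0b1011011101010 = 5866

5866


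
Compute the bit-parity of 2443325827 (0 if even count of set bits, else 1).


0b10010001101000100011000110000011 has 12 ones => parity 0

0


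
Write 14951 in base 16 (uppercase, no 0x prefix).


14951 = 3A67 hex

3A67


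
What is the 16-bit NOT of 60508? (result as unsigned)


~0b1110110001011100 = 0b1001110100011 = 5027 (16-bit unsigned)

5027


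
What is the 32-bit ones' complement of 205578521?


205578521 ^ 4294967295 = 4089388774

4089388774


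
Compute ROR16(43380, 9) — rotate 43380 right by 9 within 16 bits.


Rotate 0b1010100101110100 right by 9 (16-bit) = 0b1011101001010100 = 47700

47700


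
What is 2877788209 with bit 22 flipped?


2877788209 ^ (1 << 22) = 2877788209 ^ 4194304 = 2881982513

2881982513


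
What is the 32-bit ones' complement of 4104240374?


4104240374 ^ 4294967295 = 190726921

190726921


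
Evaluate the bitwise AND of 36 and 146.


0b100100 & 0b10010010 = 0b0 = 0

0


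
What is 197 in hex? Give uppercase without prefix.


197 = C5 hex

C5


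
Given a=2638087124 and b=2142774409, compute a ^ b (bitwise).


2638087124 ^ 2142774409 = 3800442717

3800442717


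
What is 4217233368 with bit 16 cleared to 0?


4217233368 & ~(1 << 16) = 4217167832

4217167832


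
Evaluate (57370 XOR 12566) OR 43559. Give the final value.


Step 1: 57370 ^ 12566 = 53516
Step 2: 53516 | 43559 = 64303

64303


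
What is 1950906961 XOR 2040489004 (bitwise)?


0b1110100010010000111101001010001 ^ 0b1111001100111110110010000101100 = 0b1101110101110001111001111101 = 232201853

232201853


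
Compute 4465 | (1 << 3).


4465 | (1 << 3) = 4465 | 8 = 4473

4473


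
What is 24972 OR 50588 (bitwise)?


0b110000110001100 | 0b1100010110011100 = 0b1110010110011100 = 58780

58780


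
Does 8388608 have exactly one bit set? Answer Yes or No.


0b100000000000000000000000. Only one bit set => Yes

Yes


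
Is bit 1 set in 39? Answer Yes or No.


0b100111, bit 1 = 1. Yes

Yes


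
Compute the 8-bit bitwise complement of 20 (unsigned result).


~0b10100 = 0b11101011 = 235 (8-bit unsigned)

235


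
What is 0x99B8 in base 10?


99B8 hex = 39352 decimal

39352


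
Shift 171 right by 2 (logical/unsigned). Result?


0b10101011 >> 2 = 0b101010 = 42

42


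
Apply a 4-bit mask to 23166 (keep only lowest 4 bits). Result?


23166 & 15 = 14

14


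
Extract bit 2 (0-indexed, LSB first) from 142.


0b10001110, position 2 = 1

1


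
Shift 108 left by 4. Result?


0b1101100 << 4 = 0b11011000000 = 1728

1728


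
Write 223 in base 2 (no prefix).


223 = 11011111 in binary

11011111


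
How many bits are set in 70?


0b1000110 has 3 set bits

3


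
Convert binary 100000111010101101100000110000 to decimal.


100000111010101101100000110000 in decimal = 552261680

552261680


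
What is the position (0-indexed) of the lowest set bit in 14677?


0b11100101010101. Lowest set bit at position 0

0


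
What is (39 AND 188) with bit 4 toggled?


Step 1: 39 & 188 = 36
Step 2: 36 ^ (1 << 4) = 36 ^ 16 = 52

52


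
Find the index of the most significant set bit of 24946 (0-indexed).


0b110000101110010. Highest set bit at position 14

14


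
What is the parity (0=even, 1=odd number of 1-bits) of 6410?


0b1100100001010 has 5 ones => parity 1

1


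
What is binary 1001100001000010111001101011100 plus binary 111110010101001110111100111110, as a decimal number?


1001100001000010111001101011100 + 111110010101001110111100111110 = 10001010011101100110001010011010 = 2323014298

2323014298


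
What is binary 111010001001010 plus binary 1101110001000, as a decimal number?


111010001001010 + 1101110001000 = 1000111111010010 = 36818

36818


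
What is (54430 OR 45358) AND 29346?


Step 1: 54430 | 45358 = 62910
Step 2: 62910 & 29346 = 28834

28834


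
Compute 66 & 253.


0b1000010 & 0b11111101 = 0b1000000 = 64

64


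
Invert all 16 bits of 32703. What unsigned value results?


32703 ^ 65535 = 32832

32832


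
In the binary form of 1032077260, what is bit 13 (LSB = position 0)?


0b111101100001000011111111001100, position 13 = 1

1


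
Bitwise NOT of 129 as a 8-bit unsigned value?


~0b10000001 = 0b1111110 = 126 (8-bit unsigned)

126


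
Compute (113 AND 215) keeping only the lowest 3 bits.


Step 1: 113 & 215 = 81
Step 2: 81 & 7 = 1

1


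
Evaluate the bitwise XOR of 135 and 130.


0b10000111 ^ 0b10000010 = 0b101 = 5

5


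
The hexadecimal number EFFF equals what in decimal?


EFFF hex = 61439 decimal

61439


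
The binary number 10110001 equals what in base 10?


10110001 in decimal = 177

177


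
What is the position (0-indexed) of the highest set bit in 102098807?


0b110000101011110011101110111. Highest set bit at position 26

26


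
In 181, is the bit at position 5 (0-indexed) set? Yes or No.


0b10110101, bit 5 = 1. Yes

Yes


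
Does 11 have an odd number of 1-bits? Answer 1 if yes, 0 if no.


0b1011 has 3 ones => parity 1

1


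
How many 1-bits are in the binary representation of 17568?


0b100010010100000 has 4 set bits

4


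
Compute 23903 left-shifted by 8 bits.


0b101110101011111 << 8 = 0b10111010101111100000000 = 6119168

6119168


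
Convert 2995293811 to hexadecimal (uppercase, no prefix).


2995293811 = B2888E73 hex

B2888E73


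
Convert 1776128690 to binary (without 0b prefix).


1776128690 = 1101001110111011001001010110010 in binary

1101001110111011001001010110010


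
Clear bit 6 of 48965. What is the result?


48965 & ~(1 << 6) = 48901

48901


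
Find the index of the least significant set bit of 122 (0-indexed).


0b1111010. Lowest set bit at position 1

1


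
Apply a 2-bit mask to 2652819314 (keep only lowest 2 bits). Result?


2652819314 & 3 = 2

2


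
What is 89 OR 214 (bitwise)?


0b1011001 | 0b11010110 = 0b11011111 = 223

223


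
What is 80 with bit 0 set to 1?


80 | (1 << 0) = 80 | 1 = 81

81


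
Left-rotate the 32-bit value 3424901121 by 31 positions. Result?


Rotate 0b11001100001000111101100000000001 left by 31 (32-bit) = 0b11100110000100011110110000000000 = 3859934208

3859934208


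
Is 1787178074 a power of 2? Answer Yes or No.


0b1101010100001100010110001011010. Multiple bits set => No

No


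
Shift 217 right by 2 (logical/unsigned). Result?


0b11011001 >> 2 = 0b110110 = 54

54


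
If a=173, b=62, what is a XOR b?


173 ^ 62 = 147

147


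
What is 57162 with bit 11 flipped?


57162 ^ (1 << 11) = 57162 ^ 2048 = 55114

55114


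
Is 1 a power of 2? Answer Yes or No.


0b1. Only one bit set => Yes

Yes


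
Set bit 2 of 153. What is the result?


153 | (1 << 2) = 153 | 4 = 157

157


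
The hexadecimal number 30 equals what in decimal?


30 hex = 48 decimal

48


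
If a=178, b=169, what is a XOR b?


178 ^ 169 = 27

27


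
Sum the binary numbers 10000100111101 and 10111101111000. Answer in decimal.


10000100111101 + 10111101111000 = 101000010110101 = 20661

20661


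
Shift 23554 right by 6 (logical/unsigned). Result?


0b101110000000010 >> 6 = 0b101110000 = 368

368


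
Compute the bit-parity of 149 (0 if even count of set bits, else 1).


0b10010101 has 4 ones => parity 0

0


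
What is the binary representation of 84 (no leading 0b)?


84 = 1010100 in binary

1010100


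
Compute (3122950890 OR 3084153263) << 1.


Step 1: 3122950890 | 3084153263 = 3220468719
Step 2: 3220468719 << 1 = 6440937438

6440937438


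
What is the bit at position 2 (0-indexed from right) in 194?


0b11000010, position 2 = 0

0


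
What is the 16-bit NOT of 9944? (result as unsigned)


~0b10011011011000 = 0b1101100100100111 = 55591 (16-bit unsigned)

55591


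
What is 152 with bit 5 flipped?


152 ^ (1 << 5) = 152 ^ 32 = 184

184


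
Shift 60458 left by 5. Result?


0b1110110000101010 << 5 = 0b111011000010101000000 = 1934656

1934656


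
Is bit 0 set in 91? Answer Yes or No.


0b1011011, bit 0 = 1. Yes

Yes


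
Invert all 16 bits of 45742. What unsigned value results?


45742 ^ 65535 = 19793

19793


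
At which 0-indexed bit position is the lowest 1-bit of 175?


0b10101111. Lowest set bit at position 0

0


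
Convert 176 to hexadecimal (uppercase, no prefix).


176 = B0 hex

B0


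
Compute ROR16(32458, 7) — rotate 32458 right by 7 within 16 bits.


Rotate 0b111111011001010 right by 7 (16-bit) = 0b1001010011111101 = 38141

38141


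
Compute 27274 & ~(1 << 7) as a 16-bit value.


27274 & ~(1 << 7) = 27146

27146


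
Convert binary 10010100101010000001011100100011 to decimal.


10010100101010000001011100100011 in decimal = 2494043939

2494043939


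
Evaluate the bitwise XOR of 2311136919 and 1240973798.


0b10001001110000010010011010010111 ^ 0b1001001111101111100000111100110 = 0b11000000001101101110011101110001 = 3224823665

3224823665


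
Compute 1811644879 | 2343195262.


0b1101011111110111000000111001111 | 0b10001011101010100101001001111110 = 0b11101011111110111101001111111111 = 3959149567

3959149567


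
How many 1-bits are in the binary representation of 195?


0b11000011 has 4 set bits

4


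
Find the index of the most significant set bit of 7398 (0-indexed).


0b1110011100110. Highest set bit at position 12

12


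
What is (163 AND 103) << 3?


Step 1: 163 & 103 = 35
Step 2: 35 << 3 = 280

280


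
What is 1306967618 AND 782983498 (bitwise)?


0b1001101111001101011111001000010 & 0b101110101010110110000101001010 = 0b1100101000100010000001000010 = 211951682

211951682


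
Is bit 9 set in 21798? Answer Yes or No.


0b101010100100110, bit 9 = 0. No

No


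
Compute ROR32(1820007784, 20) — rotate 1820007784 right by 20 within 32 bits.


Rotate 0b1101100011110110001110101101000 right by 20 (32-bit) = 0b10110001110101101000011011000111 = 2983626439

2983626439


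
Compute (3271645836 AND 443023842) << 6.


Step 1: 3271645836 & 443023842 = 33554560
Step 2: 33554560 << 6 = 2147491840

2147491840


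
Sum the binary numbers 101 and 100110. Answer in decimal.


101 + 100110 = 101011 = 43

43


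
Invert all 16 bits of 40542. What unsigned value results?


40542 ^ 65535 = 24993

24993


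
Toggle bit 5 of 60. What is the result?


60 ^ (1 << 5) = 60 ^ 32 = 28

28


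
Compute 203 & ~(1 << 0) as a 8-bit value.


203 & ~(1 << 0) = 202

202


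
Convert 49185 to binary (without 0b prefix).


49185 = 1100000000100001 in binary

1100000000100001


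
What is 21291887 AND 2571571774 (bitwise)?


0b1010001001110001101101111 & 0b10011001010001110001001000111110 = 0b1010001000000001000101110 = 21234222

21234222


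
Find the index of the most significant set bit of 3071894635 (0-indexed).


0b10110111000110010110010001101011. Highest set bit at position 31

31


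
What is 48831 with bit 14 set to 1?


48831 | (1 << 14) = 48831 | 16384 = 65215

65215


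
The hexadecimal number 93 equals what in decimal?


93 hex = 147 decimal

147


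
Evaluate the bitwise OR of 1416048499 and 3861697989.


0b1010100011001110010111101110011 | 0b11100110001011001101010111000101 = 0b11110110011011111111111111110111 = 4134535159

4134535159


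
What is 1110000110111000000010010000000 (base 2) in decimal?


1110000110111000000010010000000 in decimal = 1893467264

1893467264


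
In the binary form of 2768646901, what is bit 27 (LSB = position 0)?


0b10100101000001100011001011110101, position 27 = 0

0


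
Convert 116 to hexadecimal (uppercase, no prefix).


116 = 74 hex

74


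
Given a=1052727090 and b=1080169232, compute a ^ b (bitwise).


1052727090 ^ 1080169232 = 2128430114

2128430114


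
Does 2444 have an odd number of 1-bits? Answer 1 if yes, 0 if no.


0b100110001100 has 5 ones => parity 1

1


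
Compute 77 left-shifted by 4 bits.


0b1001101 << 4 = 0b10011010000 = 1232

1232


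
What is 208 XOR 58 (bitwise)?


0b11010000 ^ 0b111010 = 0b11101010 = 234

234


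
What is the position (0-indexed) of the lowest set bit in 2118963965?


0b1111110010011001101001011111101. Lowest set bit at position 0

0


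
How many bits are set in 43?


0b101011 has 4 set bits

4


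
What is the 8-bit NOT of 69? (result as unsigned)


~0b1000101 = 0b10111010 = 186 (8-bit unsigned)

186


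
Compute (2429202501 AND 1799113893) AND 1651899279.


Step 1: 2429202501 & 1799113893 = 524293
Step 2: 524293 & 1651899279 = 5

5


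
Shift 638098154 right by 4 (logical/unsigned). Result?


0b100110000010001001101011101010 >> 4 = 0b10011000001000100110101110 = 39881134

39881134


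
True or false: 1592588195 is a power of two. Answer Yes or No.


0b1011110111011001111011110100011. Multiple bits set => No

No


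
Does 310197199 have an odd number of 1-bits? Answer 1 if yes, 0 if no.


0b10010011111010011101111001111 has 19 ones => parity 1

1


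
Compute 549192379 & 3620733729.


0b100000101111000000001010111011 & 0b11010111110100000000001100100001 = 0b100100000000001000100001 = 9437729

9437729


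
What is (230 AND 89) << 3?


Step 1: 230 & 89 = 64
Step 2: 64 << 3 = 512

512


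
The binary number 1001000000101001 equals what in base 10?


1001000000101001 in decimal = 36905

36905


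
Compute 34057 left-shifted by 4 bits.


0b1000010100001001 << 4 = 0b10000101000010010000 = 544912

544912


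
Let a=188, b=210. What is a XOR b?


188 ^ 210 = 110

110


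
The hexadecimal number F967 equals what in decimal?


F967 hex = 63847 decimal

63847


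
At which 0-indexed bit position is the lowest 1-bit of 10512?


0b10100100010000. Lowest set bit at position 4

4


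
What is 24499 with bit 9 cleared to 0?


24499 & ~(1 << 9) = 23987

23987


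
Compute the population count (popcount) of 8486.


0b10000100100110 has 5 set bits

5


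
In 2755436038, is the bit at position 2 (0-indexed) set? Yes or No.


0b10100100001111001001111000000110, bit 2 = 1. Yes

Yes


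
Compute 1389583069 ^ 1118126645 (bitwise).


0b1010010110100110101101011011101 ^ 0b1000010101001010100001000110101 = 0b10000011101100001100011101000 = 276175080

276175080


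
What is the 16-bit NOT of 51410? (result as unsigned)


~0b1100100011010010 = 0b11011100101101 = 14125 (16-bit unsigned)

14125


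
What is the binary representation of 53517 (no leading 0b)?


53517 = 1101000100001101 in binary

1101000100001101


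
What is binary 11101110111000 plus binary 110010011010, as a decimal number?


11101110111000 + 110010011010 = 100100001010010 = 18514

18514


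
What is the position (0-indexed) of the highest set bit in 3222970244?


0b11000000000110101001111110000100. Highest set bit at position 31

31


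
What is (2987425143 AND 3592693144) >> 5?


Step 1: 2987425143 & 3592693144 = 2449483024
Step 2: 2449483024 >> 5 = 76546344

76546344


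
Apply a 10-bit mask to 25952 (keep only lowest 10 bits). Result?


25952 & 1023 = 352

352


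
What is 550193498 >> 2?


0b100000110010110100100101011010 >> 2 = 0b1000001100101101001001010110 = 137548374

137548374


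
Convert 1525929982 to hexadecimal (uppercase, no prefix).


1525929982 = 5AF3D7FE hex

5AF3D7FE


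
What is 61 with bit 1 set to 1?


61 | (1 << 1) = 61 | 2 = 63

63


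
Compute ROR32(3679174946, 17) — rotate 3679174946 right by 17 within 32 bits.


Rotate 0b11011011010010111100000100100010 right by 17 (32-bit) = 0b11100000100100010110110110100101 = 3767627173

3767627173


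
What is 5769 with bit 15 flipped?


5769 ^ (1 << 15) = 5769 ^ 32768 = 38537

38537


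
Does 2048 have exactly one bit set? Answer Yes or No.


0b100000000000. Only one bit set => Yes

Yes


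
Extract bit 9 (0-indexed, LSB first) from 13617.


0b11010100110001, position 9 = 0

0


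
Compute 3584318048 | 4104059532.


0b11010101101001000101101001100000 | 0b11110100100111101111101010001100 = 0b11110101101111101111101011101100 = 4122933996

4122933996


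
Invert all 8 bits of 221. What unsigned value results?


221 ^ 255 = 34

34


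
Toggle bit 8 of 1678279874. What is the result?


1678279874 ^ (1 << 8) = 1678279874 ^ 256 = 1678280130

1678280130


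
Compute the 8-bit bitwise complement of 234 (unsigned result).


~0b11101010 = 0b10101 = 21 (8-bit unsigned)

21


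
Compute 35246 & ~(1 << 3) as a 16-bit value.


35246 & ~(1 << 3) = 35238

35238


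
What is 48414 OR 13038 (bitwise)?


0b1011110100011110 | 0b11001011101110 = 0b1011111111111110 = 49150

49150


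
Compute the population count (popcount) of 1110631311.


0b1000010001100101110001110001111 has 15 set bits

15


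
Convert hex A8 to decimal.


A8 hex = 168 decimal

168


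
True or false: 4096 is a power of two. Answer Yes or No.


0b1000000000000. Only one bit set => Yes

Yes


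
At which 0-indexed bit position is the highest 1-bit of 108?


0b1101100. Highest set bit at position 6

6


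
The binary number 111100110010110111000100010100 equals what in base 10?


111100110010110111000100010100 in decimal = 1019965716

1019965716


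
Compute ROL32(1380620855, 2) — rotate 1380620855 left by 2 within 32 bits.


Rotate 0b1010010010010101001101000110111 left by 2 (32-bit) = 0b1001001001010100110100011011101 = 1227516125

1227516125


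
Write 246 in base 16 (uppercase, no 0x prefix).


246 = F6 hex

F6


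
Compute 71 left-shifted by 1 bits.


0b1000111 << 1 = 0b10001110 = 142

142


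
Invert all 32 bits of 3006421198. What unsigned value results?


3006421198 ^ 4294967295 = 1288546097

1288546097


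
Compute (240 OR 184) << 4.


Step 1: 240 | 184 = 248
Step 2: 248 << 4 = 3968

3968


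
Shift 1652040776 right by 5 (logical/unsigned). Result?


0b1100010011110000010010001001000 >> 5 = 0b11000100111100000100100010 = 51626274

51626274


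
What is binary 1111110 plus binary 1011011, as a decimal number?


1111110 + 1011011 = 11011001 = 217

217


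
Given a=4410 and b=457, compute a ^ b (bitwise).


4410 ^ 457 = 4339

4339


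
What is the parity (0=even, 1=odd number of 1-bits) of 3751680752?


0b11011111100111100001101011110000 has 19 ones => parity 1

1


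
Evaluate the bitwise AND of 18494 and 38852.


0b100100000111110 & 0b1001011111000100 = 0b100 = 4

4


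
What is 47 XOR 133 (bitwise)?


0b101111 ^ 0b10000101 = 0b10101010 = 170

170


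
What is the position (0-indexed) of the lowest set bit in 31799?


0b111110000110111. Lowest set bit at position 0

0


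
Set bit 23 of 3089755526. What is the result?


3089755526 | (1 << 23) = 3089755526 | 8388608 = 3098144134

3098144134


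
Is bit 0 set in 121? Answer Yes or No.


0b1111001, bit 0 = 1. Yes

Yes


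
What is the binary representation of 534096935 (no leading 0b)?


534096935 = 11111110101011010110000100111 in binary

11111110101011010110000100111


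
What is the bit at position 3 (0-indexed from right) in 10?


0b1010, position 3 = 1

1


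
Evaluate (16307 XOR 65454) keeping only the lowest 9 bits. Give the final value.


Step 1: 16307 ^ 65454 = 49181
Step 2: 49181 & 511 = 29

29


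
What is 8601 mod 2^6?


8601 & 63 = 25

25


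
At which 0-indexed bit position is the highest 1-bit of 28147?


0b110110111110011. Highest set bit at position 14

14


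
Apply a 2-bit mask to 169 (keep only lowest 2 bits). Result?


169 & 3 = 1

1


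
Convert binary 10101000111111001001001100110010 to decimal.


10101000111111001001001100110010 in decimal = 2835125042

2835125042


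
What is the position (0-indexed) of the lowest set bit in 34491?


0b1000011010111011. Lowest set bit at position 0

0


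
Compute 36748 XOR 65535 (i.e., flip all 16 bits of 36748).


36748 ^ 65535 = 28787

28787


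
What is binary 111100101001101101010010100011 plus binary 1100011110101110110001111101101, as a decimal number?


111100101001101101010010100011 + 1100011110101110110001111101101 = 10100000011111100011100010010000 = 2692626576

2692626576


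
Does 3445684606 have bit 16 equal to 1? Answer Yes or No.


0b11001101011000001111100101111110, bit 16 = 0. No

No


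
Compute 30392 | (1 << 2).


30392 | (1 << 2) = 30392 | 4 = 30396

30396


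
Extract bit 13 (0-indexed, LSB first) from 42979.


0b1010011111100011, position 13 = 1

1


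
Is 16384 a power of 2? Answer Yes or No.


0b100000000000000. Only one bit set => Yes

Yes


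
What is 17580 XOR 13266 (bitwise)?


0b100010010101100 ^ 0b11001111010010 = 0b111011101111110 = 30590

30590


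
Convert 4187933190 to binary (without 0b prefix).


4187933190 = 11111001100111101100101000000110 in binary

11111001100111101100101000000110


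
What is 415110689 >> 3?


0b11000101111100001011000100001 >> 3 = 0b11000101111100001011000100 = 51888836

51888836


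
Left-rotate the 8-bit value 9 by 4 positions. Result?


Rotate 0b1001 left by 4 (8-bit) = 0b10010000 = 144

144


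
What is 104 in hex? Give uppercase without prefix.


104 = 68 hex

68


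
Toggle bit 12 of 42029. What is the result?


42029 ^ (1 << 12) = 42029 ^ 4096 = 46125

46125


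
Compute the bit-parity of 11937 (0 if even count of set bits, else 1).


0b10111010100001 has 7 ones => parity 1

1


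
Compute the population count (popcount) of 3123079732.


0b10111010001001100110101000110100 has 15 set bits

15


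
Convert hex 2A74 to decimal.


2A74 hex = 10868 decimal

10868


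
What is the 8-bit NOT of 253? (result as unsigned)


~0b11111101 = 0b10 = 2 (8-bit unsigned)

2


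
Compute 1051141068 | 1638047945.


0b111110101001110010001111001100 | 0b1100001101000101010000011001001 = 0b1111111101001111010001111001101 = 2141692877

2141692877


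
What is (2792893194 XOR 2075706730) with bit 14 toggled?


Step 1: 2792893194 ^ 2075706730 = 3720408672
Step 2: 3720408672 ^ (1 << 14) = 3720408672 ^ 16384 = 3720392288

3720392288


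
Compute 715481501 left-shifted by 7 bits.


0b101010101001010110000110011101 << 7 = 0b1010101010010101100001100111010000000 = 91581632128

91581632128


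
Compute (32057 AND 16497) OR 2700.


Step 1: 32057 & 16497 = 16433
Step 2: 16433 | 2700 = 19133

19133


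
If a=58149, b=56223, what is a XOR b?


58149 ^ 56223 = 14522

14522


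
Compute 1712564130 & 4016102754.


0b1100110000100111010011110100010 & 0b11101111011000001101110101100010 = 0b1100110000000001000010100100010 = 1711310114

1711310114


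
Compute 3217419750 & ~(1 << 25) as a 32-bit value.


3217419750 & ~(1 << 25) = 3183865318

3183865318


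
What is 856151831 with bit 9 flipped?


856151831 ^ (1 << 9) = 856151831 ^ 512 = 856151319

856151319


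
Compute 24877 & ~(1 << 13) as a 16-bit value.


24877 & ~(1 << 13) = 16685

16685


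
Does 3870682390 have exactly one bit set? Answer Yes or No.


0b11100110101101011110110100010110. Multiple bits set => No

No


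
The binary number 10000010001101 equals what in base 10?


10000010001101 in decimal = 8333

8333


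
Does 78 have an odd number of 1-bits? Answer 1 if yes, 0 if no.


0b1001110 has 4 ones => parity 0

0


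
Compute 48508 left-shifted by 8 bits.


0b1011110101111100 << 8 = 0b101111010111110000000000 = 12418048

12418048


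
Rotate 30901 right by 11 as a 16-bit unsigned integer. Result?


Rotate 0b111100010110101 right by 11 (16-bit) = 0b1011010101111 = 5807

5807


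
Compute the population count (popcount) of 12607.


0b11000100111111 has 9 set bits

9


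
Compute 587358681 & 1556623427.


0b100011000000100110000111011001 & 0b1011100110010000011000001000011 = 0b10000001000001 = 8257

8257


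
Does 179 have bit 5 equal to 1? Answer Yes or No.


0b10110011, bit 5 = 1. Yes

Yes


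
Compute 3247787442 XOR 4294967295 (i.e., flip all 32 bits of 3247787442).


3247787442 ^ 4294967295 = 1047179853

1047179853


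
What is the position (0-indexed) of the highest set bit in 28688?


0b111000000010000. Highest set bit at position 14

14


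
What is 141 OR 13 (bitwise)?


0b10001101 | 0b1101 = 0b10001101 = 141

141


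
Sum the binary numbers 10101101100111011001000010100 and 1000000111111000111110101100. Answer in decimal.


10101101100111011001000010100 + 1000000111111000111110101100 = 11101110100110100000111000000 = 500384192

500384192


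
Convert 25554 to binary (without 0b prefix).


25554 = 110001111010010 in binary

110001111010010


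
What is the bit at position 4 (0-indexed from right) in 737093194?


0b101011111011110010011001001010, position 4 = 0

0


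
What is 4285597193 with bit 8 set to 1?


4285597193 | (1 << 8) = 4285597193 | 256 = 4285597449

4285597449


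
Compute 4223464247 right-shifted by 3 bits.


0b11111011101111001111001100110111 >> 3 = 0b11111011101111001111001100110 = 527933030

527933030


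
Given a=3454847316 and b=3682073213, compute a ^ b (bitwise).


3454847316 ^ 3682073213 = 379269929

379269929


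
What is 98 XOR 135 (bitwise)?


0b1100010 ^ 0b10000111 = 0b11100101 = 229

229


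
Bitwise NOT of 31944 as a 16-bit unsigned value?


~0b111110011001000 = 0b1000001100110111 = 33591 (16-bit unsigned)

33591


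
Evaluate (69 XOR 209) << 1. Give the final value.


Step 1: 69 ^ 209 = 148
Step 2: 148 << 1 = 296

296


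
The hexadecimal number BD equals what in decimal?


BD hex = 189 decimal

189


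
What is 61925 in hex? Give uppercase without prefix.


61925 = F1E5 hex

F1E5


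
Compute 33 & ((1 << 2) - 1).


33 & 3 = 1

1


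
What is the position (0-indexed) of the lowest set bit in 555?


0b1000101011. Lowest set bit at position 0

0


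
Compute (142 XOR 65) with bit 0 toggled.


Step 1: 142 ^ 65 = 207
Step 2: 207 ^ (1 << 0) = 207 ^ 1 = 206

206


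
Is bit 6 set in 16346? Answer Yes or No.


0b11111111011010, bit 6 = 1. Yes

Yes


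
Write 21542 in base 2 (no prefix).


21542 = 101010000100110 in binary

101010000100110


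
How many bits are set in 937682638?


0b110111111000111110011011001110 has 20 set bits

20


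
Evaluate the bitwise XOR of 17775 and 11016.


0b100010101101111 ^ 0b10101100001000 = 0b110111001100111 = 28263

28263


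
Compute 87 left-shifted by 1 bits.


0b1010111 << 1 = 0b10101110 = 174

174


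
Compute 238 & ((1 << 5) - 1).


238 & 31 = 14

14


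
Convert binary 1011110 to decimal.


1011110 in decimal = 94

94


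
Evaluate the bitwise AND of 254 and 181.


0b11111110 & 0b10110101 = 0b10110100 = 180

180


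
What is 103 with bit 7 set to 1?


103 | (1 << 7) = 103 | 128 = 231

231


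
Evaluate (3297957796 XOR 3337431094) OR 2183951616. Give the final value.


Step 1: 3297957796 ^ 3337431094 = 41942930
Step 2: 41942930 | 2183951616 = 2189426578

2189426578


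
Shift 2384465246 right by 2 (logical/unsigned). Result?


0b10001110001000000000110101011110 >> 2 = 0b100011100010000000001101010111 = 596116311

596116311


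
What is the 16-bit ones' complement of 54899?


54899 ^ 65535 = 10636

10636


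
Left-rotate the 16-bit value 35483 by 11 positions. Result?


Rotate 0b1000101010011011 left by 11 (16-bit) = 0b1101110001010100 = 56404

56404


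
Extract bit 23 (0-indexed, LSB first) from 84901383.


0b101000011110111111000000111, position 23 = 0

0


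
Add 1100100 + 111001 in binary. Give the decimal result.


1100100 + 111001 = 10011101 = 157

157


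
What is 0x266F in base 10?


266F hex = 9839 decimal

9839


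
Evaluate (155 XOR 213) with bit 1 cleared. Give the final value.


Step 1: 155 ^ 213 = 78
Step 2: 78 & ~(1 << 1) = 76

76


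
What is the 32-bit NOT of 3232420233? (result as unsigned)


~0b11000000101010101101000110001001 = 0b111111010101010010111001110110 = 1062547062 (32-bit unsigned)

1062547062


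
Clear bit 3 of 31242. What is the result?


31242 & ~(1 << 3) = 31234

31234


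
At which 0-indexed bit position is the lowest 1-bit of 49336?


0b1100000010111000. Lowest set bit at position 3

3


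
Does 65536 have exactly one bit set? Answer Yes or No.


0b10000000000000000. Only one bit set => Yes

Yes


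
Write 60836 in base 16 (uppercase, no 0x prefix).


60836 = EDA4 hex

EDA4


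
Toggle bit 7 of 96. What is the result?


96 ^ (1 << 7) = 96 ^ 128 = 224

224


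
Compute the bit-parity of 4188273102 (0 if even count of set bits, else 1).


0b11111001101000111111100111001110 has 21 ones => parity 1

1


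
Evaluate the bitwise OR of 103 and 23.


0b1100111 | 0b10111 = 0b1110111 = 119

119


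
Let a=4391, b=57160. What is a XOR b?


4391 ^ 57160 = 52847

52847


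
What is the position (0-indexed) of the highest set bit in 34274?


0b1000010111100010. Highest set bit at position 15

15


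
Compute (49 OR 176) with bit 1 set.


Step 1: 49 | 176 = 177
Step 2: 177 | (1 << 1) = 177 | 2 = 179

179


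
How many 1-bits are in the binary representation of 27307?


0b110101010101011 has 9 set bits

9


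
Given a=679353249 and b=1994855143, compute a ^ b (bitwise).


679353249 ^ 1994855143 = 1587087686

1587087686


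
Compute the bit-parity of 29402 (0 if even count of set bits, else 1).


0b111001011011010 has 9 ones => parity 1

1


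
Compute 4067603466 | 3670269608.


0b11110010011100101011010000001010 | 0b11011010110000111101111010101000 = 0b11111010111100111111111010101010 = 4210294442

4210294442


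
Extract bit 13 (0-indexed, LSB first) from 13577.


0b11010100001001, position 13 = 1

1


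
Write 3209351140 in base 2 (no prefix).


3209351140 = 10111111010010101100111111100100 in binary

10111111010010101100111111100100


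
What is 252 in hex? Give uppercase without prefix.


252 = FC hex

FC


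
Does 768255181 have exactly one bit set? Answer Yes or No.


0b101101110010101010010011001101. Multiple bits set => No

No


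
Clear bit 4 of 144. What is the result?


144 & ~(1 << 4) = 128

128


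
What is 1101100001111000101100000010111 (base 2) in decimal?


1101100001111000101100000010111 in decimal = 1815894039

1815894039


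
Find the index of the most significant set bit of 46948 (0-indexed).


0b1011011101100100. Highest set bit at position 15

15


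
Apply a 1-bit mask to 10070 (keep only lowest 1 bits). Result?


10070 & 1 = 0

0


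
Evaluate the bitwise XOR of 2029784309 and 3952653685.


0b1111000111111000000110011110101 ^ 0b11101011100110001011010101110101 = 0b10010011011001001011100110000000 = 2472851840

2472851840


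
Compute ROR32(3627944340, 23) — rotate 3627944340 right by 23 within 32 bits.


Rotate 0b11011000001111100000100110010100 right by 23 (32-bit) = 0b1111100000100110010100110110000 = 2081630640

2081630640


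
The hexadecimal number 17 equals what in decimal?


17 hex = 23 decimal

23


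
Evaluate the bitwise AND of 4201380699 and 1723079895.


0b11111010011010111111101101011011 & 0b1100110101101000001110011010111 = 0b1100010001000000001100001010011 = 1646270547

1646270547


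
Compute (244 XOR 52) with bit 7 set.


Step 1: 244 ^ 52 = 192
Step 2: 192 | (1 << 7) = 192 | 128 = 192

192


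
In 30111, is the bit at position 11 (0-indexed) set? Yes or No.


0b111010110011111, bit 11 = 0. No

No


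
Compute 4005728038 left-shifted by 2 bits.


0b11101110110000101000111100100110 << 2 = 0b1110111011000010100011110010011000 = 16022912152

16022912152


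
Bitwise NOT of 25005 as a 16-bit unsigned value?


~0b110000110101101 = 0b1001111001010010 = 40530 (16-bit unsigned)

40530


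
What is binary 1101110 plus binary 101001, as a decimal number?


1101110 + 101001 = 10010111 = 151

151


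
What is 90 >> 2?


0b1011010 >> 2 = 0b10110 = 22

22


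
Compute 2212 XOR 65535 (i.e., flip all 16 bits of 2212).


2212 ^ 65535 = 63323

63323


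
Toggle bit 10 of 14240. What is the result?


14240 ^ (1 << 10) = 14240 ^ 1024 = 13216

13216


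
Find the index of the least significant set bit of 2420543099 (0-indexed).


0b10010000010001101000111001111011. Lowest set bit at position 0

0


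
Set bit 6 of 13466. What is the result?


13466 | (1 << 6) = 13466 | 64 = 13530

13530


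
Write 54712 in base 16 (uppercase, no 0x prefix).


54712 = D5B8 hex

D5B8


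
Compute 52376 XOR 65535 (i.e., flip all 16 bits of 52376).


52376 ^ 65535 = 13159

13159


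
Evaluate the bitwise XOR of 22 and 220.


0b10110 ^ 0b11011100 = 0b11001010 = 202

202


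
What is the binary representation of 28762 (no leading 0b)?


28762 = 111000001011010 in binary

111000001011010


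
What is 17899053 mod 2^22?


17899053 & 4194303 = 1121837

1121837


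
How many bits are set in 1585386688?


0b1011110011111110001010011000000 has 16 set bits

16


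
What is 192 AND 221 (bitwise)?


0b11000000 & 0b11011101 = 0b11000000 = 192

192


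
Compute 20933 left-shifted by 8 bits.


0b101000111000101 << 8 = 0b10100011100010100000000 = 5358848

5358848


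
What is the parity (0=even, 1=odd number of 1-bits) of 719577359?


0b101010111000111110000100001111 has 16 ones => parity 0

0


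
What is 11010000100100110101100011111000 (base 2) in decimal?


11010000100100110101100011111000 in decimal = 3499317496

3499317496


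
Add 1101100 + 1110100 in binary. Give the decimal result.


1101100 + 1110100 = 11100000 = 224

224


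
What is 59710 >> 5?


0b1110100100111110 >> 5 = 0b11101001001 = 1865

1865


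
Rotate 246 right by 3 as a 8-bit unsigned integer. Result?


Rotate 0b11110110 right by 3 (8-bit) = 0b11011110 = 222

222


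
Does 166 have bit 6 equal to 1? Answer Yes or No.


0b10100110, bit 6 = 0. No

No


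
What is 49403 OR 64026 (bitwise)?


0b1100000011111011 | 0b1111101000011010 = 0b1111101011111011 = 64251

64251


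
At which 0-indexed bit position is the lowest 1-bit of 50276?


0b1100010001100100. Lowest set bit at position 2

2


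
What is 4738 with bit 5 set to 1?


4738 | (1 << 5) = 4738 | 32 = 4770

4770


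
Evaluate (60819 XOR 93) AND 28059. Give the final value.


Step 1: 60819 ^ 93 = 60878
Step 2: 60878 & 28059 = 28042

28042


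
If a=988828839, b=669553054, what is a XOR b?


988828839 ^ 669553054 = 488162617

488162617


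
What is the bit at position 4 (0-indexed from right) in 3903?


0b111100111111, position 4 = 1

1


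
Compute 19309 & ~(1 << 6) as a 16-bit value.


19309 & ~(1 << 6) = 19245

19245


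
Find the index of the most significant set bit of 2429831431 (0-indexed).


0b10010000110101000100100100000111. Highest set bit at position 31

31


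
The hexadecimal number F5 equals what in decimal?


F5 hex = 245 decimal

245


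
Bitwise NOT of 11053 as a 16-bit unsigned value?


~0b10101100101101 = 0b1101010011010010 = 54482 (16-bit unsigned)

54482


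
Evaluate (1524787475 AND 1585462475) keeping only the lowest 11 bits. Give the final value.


Step 1: 1524787475 & 1585462475 = 1518348291
Step 2: 1518348291 & 2047 = 3

3


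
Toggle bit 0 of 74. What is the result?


74 ^ (1 << 0) = 74 ^ 1 = 75

75


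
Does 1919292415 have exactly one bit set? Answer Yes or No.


0b1110010011001100001001111111111. Multiple bits set => No

No


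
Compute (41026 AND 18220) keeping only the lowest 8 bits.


Step 1: 41026 & 18220 = 0
Step 2: 0 & 255 = 0

0


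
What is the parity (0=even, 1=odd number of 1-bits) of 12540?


0b11000011111100 has 8 ones => parity 0

0


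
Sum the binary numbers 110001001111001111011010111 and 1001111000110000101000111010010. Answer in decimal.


110001001111001111011010111 + 1001111000110000101000111010010 = 1010101001111111111000010101001 = 1430253737

1430253737


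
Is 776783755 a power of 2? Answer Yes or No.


0b101110010011001100011110001011. Multiple bits set => No

No


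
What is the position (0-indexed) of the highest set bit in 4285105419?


0b11111111011010011000010100001011. Highest set bit at position 31

31


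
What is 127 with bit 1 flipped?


127 ^ (1 << 1) = 127 ^ 2 = 125

125


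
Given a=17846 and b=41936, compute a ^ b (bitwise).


17846 ^ 41936 = 58982

58982


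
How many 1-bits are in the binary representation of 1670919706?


0b1100011100110000011011000011010 has 14 set bits

14


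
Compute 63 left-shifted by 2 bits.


0b111111 << 2 = 0b11111100 = 252

252


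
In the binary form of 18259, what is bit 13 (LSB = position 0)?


0b100011101010011, position 13 = 0

0


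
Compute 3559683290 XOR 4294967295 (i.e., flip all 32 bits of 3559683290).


3559683290 ^ 4294967295 = 735284005

735284005


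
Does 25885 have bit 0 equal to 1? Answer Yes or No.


0b110010100011101, bit 0 = 1. Yes

Yes


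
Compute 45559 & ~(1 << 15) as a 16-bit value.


45559 & ~(1 << 15) = 12791

12791


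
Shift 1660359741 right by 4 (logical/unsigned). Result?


0b1100010111101110001010000111101 >> 4 = 0b110001011110111000101000011 = 103772483

103772483


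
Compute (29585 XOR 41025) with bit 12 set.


Step 1: 29585 ^ 41025 = 54224
Step 2: 54224 | (1 << 12) = 54224 | 4096 = 54224

54224


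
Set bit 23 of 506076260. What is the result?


506076260 | (1 << 23) = 506076260 | 8388608 = 514464868

514464868
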